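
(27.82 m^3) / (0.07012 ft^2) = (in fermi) 4.271e+18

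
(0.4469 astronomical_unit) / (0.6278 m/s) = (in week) 1.761e+05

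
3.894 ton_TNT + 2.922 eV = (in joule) 1.629e+10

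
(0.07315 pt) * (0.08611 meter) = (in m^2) 2.222e-06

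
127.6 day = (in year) 0.3496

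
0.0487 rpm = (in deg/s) 0.2922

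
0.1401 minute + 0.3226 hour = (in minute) 19.5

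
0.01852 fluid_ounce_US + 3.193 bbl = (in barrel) 3.193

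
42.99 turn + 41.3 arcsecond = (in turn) 42.99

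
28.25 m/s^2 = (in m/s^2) 28.25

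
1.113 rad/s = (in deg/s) 63.77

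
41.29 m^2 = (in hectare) 0.004129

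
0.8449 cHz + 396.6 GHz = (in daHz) 3.966e+10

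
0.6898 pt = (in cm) 0.02433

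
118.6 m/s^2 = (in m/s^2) 118.6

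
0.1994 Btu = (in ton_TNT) 5.028e-08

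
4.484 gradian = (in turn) 0.01121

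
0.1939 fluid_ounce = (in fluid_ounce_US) 0.1939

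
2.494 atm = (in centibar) 252.7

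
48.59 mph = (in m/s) 21.72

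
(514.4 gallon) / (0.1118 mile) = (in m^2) 0.01082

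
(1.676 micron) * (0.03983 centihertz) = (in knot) 1.298e-09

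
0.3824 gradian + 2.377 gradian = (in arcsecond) 8940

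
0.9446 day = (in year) 0.002588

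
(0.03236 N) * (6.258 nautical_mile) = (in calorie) 89.64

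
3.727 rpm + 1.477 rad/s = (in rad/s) 1.867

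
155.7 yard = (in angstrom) 1.424e+12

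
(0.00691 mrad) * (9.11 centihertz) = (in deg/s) 3.607e-05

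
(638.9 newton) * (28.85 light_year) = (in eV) 1.088e+39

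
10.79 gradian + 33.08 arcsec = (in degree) 9.72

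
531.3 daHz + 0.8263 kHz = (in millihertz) 6.139e+06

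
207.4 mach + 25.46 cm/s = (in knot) 1.373e+05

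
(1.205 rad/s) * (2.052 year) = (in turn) 1.241e+07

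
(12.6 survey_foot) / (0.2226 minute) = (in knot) 0.5589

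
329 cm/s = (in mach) 0.009662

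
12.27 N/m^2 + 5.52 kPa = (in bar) 0.05532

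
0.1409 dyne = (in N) 1.409e-06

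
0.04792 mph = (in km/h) 0.07712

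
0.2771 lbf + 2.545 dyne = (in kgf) 0.1257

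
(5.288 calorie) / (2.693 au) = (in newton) 5.492e-11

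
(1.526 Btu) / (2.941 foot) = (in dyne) 1.796e+08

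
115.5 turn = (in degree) 4.158e+04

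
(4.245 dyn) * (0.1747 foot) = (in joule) 2.26e-06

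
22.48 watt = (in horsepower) 0.03015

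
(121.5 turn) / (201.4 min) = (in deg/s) 3.62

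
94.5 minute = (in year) 0.0001798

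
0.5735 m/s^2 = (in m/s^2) 0.5735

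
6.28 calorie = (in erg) 2.628e+08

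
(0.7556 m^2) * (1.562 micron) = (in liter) 0.00118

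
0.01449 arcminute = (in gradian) 0.0002683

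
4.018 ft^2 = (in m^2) 0.3733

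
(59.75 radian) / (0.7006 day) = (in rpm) 0.009426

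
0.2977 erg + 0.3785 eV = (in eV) 1.858e+11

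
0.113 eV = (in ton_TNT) 4.327e-30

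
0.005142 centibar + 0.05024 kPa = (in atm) 0.0005466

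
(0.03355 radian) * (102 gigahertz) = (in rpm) 3.268e+10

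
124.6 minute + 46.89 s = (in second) 7523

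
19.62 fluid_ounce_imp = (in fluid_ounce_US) 18.85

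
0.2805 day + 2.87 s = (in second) 2.424e+04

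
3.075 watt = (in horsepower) 0.004124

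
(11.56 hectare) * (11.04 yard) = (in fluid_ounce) 3.946e+10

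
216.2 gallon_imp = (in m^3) 0.9829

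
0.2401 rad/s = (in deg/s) 13.76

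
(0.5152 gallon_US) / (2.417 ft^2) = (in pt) 24.62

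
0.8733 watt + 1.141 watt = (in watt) 2.014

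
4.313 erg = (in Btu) 4.088e-10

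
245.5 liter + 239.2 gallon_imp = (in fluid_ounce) 4.507e+04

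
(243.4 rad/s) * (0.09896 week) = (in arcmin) 5.008e+10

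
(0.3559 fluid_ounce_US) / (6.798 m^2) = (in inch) 6.096e-05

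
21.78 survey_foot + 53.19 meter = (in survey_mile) 0.03718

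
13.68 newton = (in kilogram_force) 1.395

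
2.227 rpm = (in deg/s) 13.36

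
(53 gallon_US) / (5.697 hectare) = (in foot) 1.155e-05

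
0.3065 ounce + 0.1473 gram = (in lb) 0.01948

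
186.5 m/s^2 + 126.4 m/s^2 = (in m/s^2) 312.9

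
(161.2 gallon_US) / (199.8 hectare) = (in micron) 0.3054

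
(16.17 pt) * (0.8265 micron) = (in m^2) 4.715e-09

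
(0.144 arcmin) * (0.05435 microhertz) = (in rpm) 2.174e-11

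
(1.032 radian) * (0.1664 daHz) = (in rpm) 16.4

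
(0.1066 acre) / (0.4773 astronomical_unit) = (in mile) 3.754e-12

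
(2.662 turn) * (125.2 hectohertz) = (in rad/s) 2.094e+05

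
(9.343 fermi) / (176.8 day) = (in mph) 1.368e-21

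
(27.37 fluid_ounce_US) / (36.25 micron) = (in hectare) 0.002233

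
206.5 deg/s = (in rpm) 34.42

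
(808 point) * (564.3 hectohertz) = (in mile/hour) 3.598e+04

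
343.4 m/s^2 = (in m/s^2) 343.4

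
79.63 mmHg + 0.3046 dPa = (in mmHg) 79.63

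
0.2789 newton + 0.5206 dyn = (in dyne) 2.789e+04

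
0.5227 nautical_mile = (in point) 2.744e+06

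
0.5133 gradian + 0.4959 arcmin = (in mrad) 8.207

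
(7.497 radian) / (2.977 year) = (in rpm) 7.626e-07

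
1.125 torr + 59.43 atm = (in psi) 873.4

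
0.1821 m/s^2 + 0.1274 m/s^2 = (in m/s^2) 0.3095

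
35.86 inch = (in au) 6.089e-12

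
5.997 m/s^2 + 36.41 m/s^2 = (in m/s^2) 42.41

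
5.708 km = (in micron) 5.708e+09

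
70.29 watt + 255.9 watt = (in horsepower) 0.4374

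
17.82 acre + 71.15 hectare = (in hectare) 78.36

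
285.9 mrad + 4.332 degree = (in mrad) 361.5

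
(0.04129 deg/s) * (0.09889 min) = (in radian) 0.004276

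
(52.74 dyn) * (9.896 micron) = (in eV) 3.258e+10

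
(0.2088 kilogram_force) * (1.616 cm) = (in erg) 3.309e+05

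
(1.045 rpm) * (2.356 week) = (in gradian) 9.927e+06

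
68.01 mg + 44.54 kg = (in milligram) 4.454e+07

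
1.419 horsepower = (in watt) 1058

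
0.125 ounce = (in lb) 0.007812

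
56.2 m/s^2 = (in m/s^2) 56.2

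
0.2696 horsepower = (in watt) 201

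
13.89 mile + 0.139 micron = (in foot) 7.334e+04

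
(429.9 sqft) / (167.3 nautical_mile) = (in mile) 8.01e-08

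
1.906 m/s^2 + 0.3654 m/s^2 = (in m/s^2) 2.271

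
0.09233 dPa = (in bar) 9.233e-08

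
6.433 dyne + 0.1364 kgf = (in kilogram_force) 0.1364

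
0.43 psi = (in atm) 0.02926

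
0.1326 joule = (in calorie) 0.03169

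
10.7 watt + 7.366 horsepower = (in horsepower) 7.38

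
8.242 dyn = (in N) 8.242e-05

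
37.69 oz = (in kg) 1.068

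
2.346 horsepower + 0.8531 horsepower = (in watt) 2386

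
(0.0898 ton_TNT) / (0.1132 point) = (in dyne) 9.408e+17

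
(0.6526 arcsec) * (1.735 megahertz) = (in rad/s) 5.489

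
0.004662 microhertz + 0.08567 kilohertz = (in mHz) 8.567e+04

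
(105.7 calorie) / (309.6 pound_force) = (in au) 2.147e-12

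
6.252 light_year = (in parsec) 1.917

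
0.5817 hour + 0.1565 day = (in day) 0.1807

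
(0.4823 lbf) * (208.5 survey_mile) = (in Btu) 682.3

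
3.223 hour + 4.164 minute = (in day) 0.1372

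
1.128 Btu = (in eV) 7.428e+21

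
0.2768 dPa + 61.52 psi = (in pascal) 4.242e+05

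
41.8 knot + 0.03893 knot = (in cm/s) 2152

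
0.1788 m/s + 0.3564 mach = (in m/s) 121.5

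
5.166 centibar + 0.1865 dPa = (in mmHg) 38.75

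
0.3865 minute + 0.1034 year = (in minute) 5.435e+04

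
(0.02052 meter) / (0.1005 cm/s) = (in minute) 0.3403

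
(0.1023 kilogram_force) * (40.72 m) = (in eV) 2.55e+20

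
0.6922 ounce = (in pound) 0.04326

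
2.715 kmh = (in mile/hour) 1.687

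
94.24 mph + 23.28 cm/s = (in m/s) 42.36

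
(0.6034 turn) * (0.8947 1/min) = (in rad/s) 0.05653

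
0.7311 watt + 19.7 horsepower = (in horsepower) 19.7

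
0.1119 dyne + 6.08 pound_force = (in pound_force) 6.08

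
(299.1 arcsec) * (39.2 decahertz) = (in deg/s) 32.57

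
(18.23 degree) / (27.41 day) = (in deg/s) 7.698e-06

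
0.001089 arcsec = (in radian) 5.28e-09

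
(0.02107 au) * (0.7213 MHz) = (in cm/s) 2.274e+17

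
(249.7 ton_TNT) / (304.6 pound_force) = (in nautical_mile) 4.163e+05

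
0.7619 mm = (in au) 5.093e-15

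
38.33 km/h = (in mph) 23.82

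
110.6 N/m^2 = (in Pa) 110.6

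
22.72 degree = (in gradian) 25.24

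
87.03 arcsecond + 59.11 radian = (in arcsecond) 1.219e+07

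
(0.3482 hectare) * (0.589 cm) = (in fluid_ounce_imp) 7.218e+05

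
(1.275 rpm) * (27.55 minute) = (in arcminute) 7.587e+05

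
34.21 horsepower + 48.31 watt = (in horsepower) 34.27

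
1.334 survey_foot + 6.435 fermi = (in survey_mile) 0.0002527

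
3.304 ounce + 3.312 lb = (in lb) 3.518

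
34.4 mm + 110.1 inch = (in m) 2.831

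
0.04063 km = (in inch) 1600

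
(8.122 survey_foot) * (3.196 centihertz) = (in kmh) 0.2848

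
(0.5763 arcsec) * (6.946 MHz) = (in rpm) 185.3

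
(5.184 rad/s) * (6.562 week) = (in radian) 2.057e+07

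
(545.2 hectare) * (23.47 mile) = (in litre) 2.059e+14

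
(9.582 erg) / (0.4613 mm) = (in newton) 0.002077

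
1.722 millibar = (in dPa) 1722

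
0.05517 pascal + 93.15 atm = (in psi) 1369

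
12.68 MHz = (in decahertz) 1.268e+06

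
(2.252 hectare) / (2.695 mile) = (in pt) 1.472e+04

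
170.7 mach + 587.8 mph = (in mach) 171.5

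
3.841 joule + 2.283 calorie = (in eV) 8.359e+19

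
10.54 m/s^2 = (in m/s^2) 10.54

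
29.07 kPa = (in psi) 4.216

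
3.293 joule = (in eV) 2.055e+19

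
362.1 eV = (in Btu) 5.499e-20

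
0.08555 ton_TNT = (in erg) 3.579e+15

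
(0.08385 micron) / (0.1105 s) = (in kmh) 2.732e-06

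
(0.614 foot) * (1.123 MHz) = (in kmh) 7.566e+05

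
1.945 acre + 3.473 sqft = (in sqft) 8.473e+04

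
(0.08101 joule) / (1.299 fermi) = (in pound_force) 1.402e+13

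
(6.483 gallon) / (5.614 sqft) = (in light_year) 4.974e-18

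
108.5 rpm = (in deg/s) 651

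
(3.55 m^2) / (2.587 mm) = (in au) 9.173e-09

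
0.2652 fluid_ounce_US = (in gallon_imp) 0.001725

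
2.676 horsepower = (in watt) 1995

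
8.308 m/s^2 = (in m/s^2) 8.308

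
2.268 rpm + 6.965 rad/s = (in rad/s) 7.203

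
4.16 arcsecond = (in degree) 0.001156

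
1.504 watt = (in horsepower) 0.002017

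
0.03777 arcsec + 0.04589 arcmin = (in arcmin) 0.04652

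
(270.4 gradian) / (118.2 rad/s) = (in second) 0.03593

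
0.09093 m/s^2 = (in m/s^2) 0.09093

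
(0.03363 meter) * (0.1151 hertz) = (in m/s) 0.003871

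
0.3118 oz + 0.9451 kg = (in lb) 2.103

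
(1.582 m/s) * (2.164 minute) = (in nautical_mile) 0.1109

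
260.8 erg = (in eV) 1.628e+14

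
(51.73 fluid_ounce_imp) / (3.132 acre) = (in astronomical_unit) 7.752e-19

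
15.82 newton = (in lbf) 3.556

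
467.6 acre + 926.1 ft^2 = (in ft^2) 2.037e+07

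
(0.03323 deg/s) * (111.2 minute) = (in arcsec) 7.982e+05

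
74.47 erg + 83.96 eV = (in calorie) 1.78e-06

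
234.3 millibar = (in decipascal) 2.343e+05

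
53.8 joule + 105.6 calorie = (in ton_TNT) 1.185e-07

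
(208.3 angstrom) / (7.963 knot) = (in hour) 1.412e-12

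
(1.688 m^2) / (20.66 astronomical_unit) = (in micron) 5.462e-07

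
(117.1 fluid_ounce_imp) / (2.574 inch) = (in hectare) 5.089e-06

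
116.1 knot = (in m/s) 59.73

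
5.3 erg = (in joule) 5.3e-07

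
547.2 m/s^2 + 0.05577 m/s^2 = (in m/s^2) 547.3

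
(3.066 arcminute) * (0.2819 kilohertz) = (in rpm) 2.401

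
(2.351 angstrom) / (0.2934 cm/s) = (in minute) 1.335e-09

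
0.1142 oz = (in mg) 3238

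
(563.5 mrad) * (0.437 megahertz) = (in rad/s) 2.462e+05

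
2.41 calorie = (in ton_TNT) 2.41e-09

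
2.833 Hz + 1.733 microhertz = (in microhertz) 2.833e+06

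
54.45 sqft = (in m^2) 5.059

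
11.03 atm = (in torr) 8383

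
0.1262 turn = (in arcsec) 1.636e+05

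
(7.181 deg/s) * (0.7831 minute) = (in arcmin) 2.024e+04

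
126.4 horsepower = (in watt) 9.426e+04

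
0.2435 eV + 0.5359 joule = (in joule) 0.5359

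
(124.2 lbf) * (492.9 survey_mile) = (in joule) 4.382e+08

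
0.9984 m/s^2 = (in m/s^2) 0.9984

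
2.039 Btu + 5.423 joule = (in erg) 2.157e+10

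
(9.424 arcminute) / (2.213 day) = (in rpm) 1.369e-07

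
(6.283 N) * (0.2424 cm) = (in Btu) 1.444e-05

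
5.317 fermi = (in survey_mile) 3.304e-18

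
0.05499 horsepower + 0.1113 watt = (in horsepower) 0.05514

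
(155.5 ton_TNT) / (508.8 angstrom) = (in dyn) 1.279e+24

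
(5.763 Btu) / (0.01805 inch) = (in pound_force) 2.981e+06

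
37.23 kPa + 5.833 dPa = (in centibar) 37.23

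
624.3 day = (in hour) 1.498e+04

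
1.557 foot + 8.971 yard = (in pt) 2.46e+04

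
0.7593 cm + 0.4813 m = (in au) 3.268e-12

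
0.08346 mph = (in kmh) 0.1343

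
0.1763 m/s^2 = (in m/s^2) 0.1763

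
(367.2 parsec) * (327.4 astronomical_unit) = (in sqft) 5.973e+33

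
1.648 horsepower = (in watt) 1229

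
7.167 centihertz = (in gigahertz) 7.167e-11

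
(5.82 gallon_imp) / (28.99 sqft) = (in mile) 6.104e-06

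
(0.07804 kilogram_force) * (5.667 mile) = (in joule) 6980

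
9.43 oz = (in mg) 2.673e+05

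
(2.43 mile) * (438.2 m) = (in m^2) 1.714e+06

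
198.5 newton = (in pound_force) 44.62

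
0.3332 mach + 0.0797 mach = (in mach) 0.4129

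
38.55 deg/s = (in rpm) 6.425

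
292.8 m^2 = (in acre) 0.07235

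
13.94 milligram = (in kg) 1.394e-05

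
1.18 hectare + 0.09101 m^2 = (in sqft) 1.27e+05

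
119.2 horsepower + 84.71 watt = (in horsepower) 119.3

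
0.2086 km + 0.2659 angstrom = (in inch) 8213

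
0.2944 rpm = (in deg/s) 1.766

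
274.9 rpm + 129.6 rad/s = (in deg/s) 9075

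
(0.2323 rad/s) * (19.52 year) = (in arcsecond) 2.95e+13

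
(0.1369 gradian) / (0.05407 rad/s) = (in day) 4.603e-07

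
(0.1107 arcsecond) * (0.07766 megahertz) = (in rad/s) 0.04168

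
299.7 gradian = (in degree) 269.7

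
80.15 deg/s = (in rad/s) 1.399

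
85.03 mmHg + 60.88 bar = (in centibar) 6099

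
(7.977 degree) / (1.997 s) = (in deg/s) 3.994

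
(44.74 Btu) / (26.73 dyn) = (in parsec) 5.723e-09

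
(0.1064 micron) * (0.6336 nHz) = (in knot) 1.31e-16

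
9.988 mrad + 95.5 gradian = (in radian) 1.51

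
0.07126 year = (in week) 3.716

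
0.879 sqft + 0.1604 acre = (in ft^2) 6988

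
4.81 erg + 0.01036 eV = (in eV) 3.002e+12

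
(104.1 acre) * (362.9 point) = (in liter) 5.393e+07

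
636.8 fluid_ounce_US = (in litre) 18.83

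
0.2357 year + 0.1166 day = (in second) 7.443e+06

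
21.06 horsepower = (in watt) 1.57e+04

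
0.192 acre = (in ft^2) 8364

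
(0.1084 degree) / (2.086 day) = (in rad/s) 1.05e-08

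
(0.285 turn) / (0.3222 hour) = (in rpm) 0.01474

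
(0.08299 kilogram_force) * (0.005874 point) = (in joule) 1.686e-06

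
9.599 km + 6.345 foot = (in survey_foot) 3.15e+04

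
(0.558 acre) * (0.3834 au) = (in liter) 1.295e+17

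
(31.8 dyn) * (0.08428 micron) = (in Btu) 2.54e-14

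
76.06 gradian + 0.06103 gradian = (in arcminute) 4111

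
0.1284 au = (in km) 1.921e+07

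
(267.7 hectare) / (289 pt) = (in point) 7.443e+10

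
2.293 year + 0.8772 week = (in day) 843.1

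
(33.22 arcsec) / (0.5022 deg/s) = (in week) 3.038e-08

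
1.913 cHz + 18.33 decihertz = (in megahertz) 1.852e-06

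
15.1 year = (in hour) 1.323e+05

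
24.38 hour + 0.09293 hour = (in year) 0.002794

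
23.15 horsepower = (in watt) 1.726e+04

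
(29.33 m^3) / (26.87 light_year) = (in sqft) 1.242e-15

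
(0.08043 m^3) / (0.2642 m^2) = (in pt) 862.9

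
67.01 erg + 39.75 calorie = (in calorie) 39.75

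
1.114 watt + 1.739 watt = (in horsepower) 0.003826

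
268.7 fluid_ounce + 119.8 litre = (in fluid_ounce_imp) 4496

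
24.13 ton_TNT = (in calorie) 2.413e+10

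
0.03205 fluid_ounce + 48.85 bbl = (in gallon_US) 2052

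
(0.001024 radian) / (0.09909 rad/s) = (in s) 0.01033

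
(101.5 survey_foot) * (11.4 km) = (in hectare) 35.27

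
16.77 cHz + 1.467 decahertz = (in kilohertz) 0.01484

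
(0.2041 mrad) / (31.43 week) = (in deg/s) 6.152e-10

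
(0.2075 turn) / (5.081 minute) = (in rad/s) 0.004277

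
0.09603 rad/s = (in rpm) 0.917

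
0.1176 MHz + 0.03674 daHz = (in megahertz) 0.1176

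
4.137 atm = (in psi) 60.8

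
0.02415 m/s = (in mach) 7.093e-05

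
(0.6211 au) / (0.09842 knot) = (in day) 2.124e+07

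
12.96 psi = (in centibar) 89.36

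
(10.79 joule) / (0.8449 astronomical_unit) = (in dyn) 8.537e-06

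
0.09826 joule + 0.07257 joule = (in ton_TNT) 4.083e-11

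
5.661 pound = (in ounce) 90.58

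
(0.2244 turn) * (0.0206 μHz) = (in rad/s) 2.904e-08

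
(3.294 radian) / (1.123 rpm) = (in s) 28.01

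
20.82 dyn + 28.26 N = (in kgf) 2.882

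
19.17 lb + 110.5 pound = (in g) 5.882e+04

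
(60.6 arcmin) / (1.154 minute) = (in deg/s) 0.01459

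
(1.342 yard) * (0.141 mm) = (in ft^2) 0.001862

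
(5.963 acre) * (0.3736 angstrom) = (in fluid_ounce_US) 0.03049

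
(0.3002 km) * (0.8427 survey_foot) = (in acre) 0.01905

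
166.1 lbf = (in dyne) 7.388e+07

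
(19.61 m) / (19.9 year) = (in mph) 6.99e-08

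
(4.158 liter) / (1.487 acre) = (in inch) 2.72e-05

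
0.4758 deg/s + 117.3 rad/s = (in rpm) 1120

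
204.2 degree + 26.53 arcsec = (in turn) 0.5672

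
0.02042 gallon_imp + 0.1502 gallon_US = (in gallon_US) 0.1747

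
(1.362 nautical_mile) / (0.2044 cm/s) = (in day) 14.28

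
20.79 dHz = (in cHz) 207.9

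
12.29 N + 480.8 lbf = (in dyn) 2.151e+08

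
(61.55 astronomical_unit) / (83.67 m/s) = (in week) 1.82e+05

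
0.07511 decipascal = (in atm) 7.413e-08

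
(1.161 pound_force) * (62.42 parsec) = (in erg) 9.947e+25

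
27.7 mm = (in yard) 0.03029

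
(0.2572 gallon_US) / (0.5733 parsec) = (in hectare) 5.504e-24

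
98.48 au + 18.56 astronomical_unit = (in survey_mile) 1.088e+10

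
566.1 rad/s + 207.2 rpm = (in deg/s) 3.368e+04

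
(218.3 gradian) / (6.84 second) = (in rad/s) 0.5013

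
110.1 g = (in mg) 1.101e+05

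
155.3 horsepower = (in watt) 1.158e+05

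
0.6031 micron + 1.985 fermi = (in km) 6.031e-10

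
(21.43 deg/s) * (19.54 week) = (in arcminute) 1.52e+10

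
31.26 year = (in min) 1.643e+07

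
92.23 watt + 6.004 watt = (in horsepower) 0.1317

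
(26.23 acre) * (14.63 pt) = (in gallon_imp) 1.205e+05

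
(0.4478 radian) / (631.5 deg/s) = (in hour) 1.129e-05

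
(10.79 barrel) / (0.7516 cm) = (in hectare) 0.02282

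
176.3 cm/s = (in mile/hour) 3.944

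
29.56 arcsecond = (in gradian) 0.009123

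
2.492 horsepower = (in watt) 1858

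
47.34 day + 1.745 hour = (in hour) 1138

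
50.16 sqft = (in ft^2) 50.16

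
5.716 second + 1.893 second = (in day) 8.807e-05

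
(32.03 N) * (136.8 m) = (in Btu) 4.153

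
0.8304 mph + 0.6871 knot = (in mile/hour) 1.621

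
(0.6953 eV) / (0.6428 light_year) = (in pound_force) 4.118e-36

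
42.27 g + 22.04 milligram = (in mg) 4.229e+04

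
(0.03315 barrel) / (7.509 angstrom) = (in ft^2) 7.555e+07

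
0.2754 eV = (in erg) 4.412e-13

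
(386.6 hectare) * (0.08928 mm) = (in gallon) 9.118e+04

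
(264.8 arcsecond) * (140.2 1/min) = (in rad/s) 0.003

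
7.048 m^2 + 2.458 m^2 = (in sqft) 102.3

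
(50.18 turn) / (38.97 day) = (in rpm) 0.0008942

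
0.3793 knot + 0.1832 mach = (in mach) 0.1838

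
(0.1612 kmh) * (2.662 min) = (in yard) 7.821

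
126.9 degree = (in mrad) 2215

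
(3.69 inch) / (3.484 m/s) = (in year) 8.531e-10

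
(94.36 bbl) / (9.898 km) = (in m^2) 0.001516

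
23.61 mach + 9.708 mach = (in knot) 2.205e+04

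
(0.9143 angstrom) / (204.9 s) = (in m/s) 4.462e-13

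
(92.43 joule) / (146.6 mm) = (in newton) 630.5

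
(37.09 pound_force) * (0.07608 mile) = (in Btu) 19.15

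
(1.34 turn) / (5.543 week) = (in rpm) 2.398e-05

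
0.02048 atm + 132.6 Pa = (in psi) 0.3202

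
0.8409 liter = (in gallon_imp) 0.185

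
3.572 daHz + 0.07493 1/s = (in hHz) 0.3579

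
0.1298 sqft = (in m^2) 0.01206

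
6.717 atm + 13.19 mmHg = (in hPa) 6824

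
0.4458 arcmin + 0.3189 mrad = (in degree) 0.0257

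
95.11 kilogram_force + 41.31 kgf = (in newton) 1338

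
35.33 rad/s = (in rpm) 337.4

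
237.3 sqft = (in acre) 0.005448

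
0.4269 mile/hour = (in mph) 0.4269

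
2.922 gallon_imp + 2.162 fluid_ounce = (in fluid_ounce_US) 451.3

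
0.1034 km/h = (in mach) 8.435e-05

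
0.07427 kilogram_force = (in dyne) 7.283e+04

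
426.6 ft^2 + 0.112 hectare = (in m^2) 1160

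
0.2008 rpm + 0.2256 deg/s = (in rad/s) 0.02497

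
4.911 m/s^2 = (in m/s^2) 4.911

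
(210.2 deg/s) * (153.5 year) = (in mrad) 1.776e+13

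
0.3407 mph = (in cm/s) 15.23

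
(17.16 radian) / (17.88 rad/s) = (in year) 3.043e-08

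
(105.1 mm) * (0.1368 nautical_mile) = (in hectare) 0.002663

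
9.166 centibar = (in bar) 0.09166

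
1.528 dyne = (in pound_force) 3.435e-06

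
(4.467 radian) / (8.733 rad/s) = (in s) 0.5115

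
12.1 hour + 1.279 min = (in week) 0.07215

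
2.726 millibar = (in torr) 2.045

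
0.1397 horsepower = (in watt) 104.2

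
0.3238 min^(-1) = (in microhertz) 5397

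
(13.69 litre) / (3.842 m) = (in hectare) 3.563e-07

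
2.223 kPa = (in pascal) 2223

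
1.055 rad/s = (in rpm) 10.07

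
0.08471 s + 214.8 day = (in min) 3.093e+05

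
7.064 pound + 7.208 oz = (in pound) 7.514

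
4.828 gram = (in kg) 0.004828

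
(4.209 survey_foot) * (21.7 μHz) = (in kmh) 0.0001002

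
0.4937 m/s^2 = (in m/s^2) 0.4937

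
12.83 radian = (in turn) 2.042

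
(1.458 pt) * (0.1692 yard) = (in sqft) 0.0008566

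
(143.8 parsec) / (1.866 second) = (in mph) 5.319e+18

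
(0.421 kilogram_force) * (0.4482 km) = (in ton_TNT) 4.423e-07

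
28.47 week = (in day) 199.3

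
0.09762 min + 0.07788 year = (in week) 4.061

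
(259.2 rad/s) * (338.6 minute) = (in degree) 3.017e+08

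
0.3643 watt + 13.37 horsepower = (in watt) 9970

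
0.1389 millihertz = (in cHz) 0.01389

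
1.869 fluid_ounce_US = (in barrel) 0.0003477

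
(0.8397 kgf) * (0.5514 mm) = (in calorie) 0.001085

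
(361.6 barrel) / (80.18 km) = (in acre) 1.772e-07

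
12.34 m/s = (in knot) 23.99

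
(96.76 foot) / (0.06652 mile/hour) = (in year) 3.145e-05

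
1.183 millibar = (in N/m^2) 118.3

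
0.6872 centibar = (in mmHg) 5.154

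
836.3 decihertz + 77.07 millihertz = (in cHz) 8371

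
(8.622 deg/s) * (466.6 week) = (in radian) 4.247e+07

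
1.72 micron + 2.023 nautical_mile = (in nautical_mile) 2.023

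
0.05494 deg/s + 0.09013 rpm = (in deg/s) 0.5957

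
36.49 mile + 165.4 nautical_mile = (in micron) 3.65e+11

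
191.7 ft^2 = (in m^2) 17.81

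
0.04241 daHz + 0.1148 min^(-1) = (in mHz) 426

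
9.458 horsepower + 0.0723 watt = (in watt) 7053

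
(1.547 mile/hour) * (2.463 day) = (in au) 9.838e-07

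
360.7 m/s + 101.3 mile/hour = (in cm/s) 4.06e+04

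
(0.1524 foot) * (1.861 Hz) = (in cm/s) 8.645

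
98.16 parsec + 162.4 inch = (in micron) 3.029e+24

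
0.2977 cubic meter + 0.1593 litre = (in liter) 297.9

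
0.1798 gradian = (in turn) 0.0004495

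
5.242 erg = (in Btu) 4.968e-10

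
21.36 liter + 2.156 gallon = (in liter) 29.52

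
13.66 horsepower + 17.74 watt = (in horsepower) 13.68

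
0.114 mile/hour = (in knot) 0.09906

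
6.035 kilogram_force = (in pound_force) 13.3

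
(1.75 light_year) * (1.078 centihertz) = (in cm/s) 1.785e+16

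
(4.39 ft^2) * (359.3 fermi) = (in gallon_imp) 3.223e-11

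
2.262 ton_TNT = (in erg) 9.464e+16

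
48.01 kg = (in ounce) 1694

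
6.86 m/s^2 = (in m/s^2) 6.86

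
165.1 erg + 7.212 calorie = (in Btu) 0.0286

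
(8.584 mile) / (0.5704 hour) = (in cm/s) 672.8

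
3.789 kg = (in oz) 133.7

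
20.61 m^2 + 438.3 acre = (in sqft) 1.909e+07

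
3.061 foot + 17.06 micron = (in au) 6.237e-12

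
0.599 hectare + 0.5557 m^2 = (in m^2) 5991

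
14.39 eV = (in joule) 2.306e-18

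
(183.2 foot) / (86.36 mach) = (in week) 3.14e-09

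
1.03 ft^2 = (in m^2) 0.09569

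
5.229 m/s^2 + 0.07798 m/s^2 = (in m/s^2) 5.307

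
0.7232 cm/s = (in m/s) 0.007232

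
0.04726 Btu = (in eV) 3.112e+20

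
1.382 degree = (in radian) 0.02412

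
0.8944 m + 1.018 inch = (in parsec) 2.982e-17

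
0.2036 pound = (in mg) 9.235e+04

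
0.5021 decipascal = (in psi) 7.282e-06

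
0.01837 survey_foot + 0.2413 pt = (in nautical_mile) 3.069e-06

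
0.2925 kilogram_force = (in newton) 2.868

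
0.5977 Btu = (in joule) 630.6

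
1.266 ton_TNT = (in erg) 5.297e+16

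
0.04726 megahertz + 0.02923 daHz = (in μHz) 4.726e+10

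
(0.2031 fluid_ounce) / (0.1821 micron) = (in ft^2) 355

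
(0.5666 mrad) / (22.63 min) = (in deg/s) 2.391e-05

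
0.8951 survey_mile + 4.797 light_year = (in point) 1.286e+20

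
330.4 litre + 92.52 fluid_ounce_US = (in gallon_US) 88.01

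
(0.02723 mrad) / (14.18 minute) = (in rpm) 3.056e-07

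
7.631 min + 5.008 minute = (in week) 0.001254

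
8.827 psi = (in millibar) 608.6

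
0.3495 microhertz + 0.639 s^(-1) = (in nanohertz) 6.39e+08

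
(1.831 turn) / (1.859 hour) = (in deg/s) 0.09849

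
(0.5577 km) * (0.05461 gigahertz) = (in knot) 5.92e+10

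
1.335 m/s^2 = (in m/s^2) 1.335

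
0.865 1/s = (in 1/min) 51.9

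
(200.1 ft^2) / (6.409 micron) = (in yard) 3.172e+06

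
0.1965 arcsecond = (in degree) 5.458e-05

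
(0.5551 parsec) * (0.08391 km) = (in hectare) 1.437e+14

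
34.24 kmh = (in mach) 0.02793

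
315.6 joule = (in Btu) 0.2991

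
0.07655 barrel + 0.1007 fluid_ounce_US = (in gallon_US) 3.216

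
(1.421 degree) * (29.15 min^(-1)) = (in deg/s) 0.6904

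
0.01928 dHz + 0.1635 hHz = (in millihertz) 1.635e+04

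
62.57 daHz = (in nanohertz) 6.257e+11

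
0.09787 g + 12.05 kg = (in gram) 1.205e+04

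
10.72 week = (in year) 0.2056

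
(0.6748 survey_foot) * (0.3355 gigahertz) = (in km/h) 2.484e+08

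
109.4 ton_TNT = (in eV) 2.857e+30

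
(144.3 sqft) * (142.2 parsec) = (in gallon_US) 1.554e+22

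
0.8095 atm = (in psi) 11.9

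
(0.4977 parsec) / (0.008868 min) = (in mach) 8.477e+13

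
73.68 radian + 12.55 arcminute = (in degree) 4222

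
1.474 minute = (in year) 2.804e-06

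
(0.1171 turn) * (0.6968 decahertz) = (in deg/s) 293.7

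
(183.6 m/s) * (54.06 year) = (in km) 3.13e+08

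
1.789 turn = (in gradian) 715.6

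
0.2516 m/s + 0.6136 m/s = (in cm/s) 86.52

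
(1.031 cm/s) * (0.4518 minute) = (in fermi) 2.795e+14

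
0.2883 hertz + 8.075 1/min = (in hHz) 0.004229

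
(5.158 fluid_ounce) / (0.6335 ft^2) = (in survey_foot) 0.008503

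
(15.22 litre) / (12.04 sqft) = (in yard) 0.01488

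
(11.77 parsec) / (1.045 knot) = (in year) 2.142e+10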